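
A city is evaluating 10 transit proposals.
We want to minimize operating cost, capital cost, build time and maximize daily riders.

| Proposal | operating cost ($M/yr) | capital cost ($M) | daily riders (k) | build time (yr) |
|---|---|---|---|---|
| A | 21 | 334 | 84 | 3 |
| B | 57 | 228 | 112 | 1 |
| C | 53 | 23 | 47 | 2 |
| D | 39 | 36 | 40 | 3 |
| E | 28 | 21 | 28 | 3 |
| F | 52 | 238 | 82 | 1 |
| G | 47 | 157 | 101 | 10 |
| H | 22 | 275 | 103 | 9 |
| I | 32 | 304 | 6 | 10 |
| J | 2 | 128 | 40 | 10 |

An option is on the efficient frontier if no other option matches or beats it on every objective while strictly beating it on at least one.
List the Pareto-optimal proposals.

A: not dominated.
B: not dominated (best daily riders).
C: not dominated.
D: not dominated.
E: not dominated (best capital cost).
F: not dominated.
G: not dominated.
H: not dominated.
I: dominated by E (operating cost 28≤32, capital cost 21≤304, daily riders 28≥6, build time 3≤10).
J: not dominated (best operating cost).

A, B, C, D, E, F, G, H, J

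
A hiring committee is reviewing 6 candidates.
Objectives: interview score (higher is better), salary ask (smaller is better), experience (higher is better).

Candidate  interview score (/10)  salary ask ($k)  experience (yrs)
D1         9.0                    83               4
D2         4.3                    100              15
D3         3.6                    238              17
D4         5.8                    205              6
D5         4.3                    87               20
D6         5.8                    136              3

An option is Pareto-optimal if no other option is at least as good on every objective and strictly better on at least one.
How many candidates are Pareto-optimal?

3

D1: not dominated (best interview score).
D2: dominated by D5 (interview score 4.3≥4.3, salary ask 87≤100, experience 20≥15).
D3: dominated by D5 (interview score 4.3≥3.6, salary ask 87≤238, experience 20≥17).
D4: not dominated.
D5: not dominated (best experience).
D6: dominated by D1 (interview score 9.0≥5.8, salary ask 83≤136, experience 4≥3).
Pareto-optimal: D1, D4, D5 → 3.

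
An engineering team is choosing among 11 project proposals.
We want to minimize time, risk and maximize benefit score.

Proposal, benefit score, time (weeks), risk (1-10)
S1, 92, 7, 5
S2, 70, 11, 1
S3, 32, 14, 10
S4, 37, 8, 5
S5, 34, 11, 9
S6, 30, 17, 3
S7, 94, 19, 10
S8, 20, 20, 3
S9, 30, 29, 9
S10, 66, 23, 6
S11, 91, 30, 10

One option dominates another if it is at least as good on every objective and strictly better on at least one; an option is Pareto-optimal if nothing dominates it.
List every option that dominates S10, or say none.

S1: benefit score 92≥66, time 7≤23, risk 5≤6 — dominates S10.
S2: benefit score 70≥66, time 11≤23, risk 1≤6 — dominates S10.
Others (S3, S4, S5, S6, S7, S8, S9, S11) are each worse than S10 on at least one objective.

S1, S2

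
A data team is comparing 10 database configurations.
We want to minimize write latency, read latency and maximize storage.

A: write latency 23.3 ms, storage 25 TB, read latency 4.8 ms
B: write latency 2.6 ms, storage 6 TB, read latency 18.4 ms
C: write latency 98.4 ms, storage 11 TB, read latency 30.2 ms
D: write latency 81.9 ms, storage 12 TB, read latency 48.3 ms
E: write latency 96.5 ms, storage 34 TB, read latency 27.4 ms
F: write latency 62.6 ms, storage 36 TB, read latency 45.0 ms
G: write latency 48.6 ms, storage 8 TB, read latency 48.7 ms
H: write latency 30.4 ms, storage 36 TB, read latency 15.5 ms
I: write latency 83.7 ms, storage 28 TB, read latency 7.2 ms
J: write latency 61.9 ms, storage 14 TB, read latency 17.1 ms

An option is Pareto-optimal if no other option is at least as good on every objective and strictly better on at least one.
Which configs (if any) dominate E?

H

H: write latency 30.4≤96.5, storage 36≥34, read latency 15.5≤27.4 — dominates E.
Others (A, B, C, D, F, G, I, J) are each worse than E on at least one objective.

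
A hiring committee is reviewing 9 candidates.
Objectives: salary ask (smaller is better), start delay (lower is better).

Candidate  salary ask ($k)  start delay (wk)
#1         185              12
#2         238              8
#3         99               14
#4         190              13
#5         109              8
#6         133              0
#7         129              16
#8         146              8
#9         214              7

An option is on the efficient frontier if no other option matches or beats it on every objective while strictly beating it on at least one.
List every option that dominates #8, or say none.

#5, #6

#5: salary ask 109≤146, start delay 8≤8 — dominates #8.
#6: salary ask 133≤146, start delay 0≤8 — dominates #8.
Others (#1, #2, #3, #4, #7, #9) are each worse than #8 on at least one objective.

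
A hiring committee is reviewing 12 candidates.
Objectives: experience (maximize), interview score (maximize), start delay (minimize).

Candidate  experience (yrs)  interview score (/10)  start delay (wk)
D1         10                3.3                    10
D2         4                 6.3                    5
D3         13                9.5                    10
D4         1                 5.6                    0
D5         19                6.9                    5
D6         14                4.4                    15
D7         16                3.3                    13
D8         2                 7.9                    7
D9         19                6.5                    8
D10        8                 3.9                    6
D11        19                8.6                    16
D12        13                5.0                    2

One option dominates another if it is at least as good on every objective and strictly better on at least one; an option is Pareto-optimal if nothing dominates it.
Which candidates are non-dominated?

D1: dominated by D3 (experience 13≥10, interview score 9.5≥3.3, start delay 10≤10).
D2: dominated by D5 (experience 19≥4, interview score 6.9≥6.3, start delay 5≤5).
D3: not dominated (best interview score).
D4: not dominated (best start delay).
D5: not dominated.
D6: dominated by D5 (experience 19≥14, interview score 6.9≥4.4, start delay 5≤15).
D7: dominated by D5 (experience 19≥16, interview score 6.9≥3.3, start delay 5≤13).
D8: not dominated.
D9: dominated by D5 (experience 19≥19, interview score 6.9≥6.5, start delay 5≤8).
D10: dominated by D5 (experience 19≥8, interview score 6.9≥3.9, start delay 5≤6).
D11: not dominated.
D12: not dominated.

D3, D4, D5, D8, D11, D12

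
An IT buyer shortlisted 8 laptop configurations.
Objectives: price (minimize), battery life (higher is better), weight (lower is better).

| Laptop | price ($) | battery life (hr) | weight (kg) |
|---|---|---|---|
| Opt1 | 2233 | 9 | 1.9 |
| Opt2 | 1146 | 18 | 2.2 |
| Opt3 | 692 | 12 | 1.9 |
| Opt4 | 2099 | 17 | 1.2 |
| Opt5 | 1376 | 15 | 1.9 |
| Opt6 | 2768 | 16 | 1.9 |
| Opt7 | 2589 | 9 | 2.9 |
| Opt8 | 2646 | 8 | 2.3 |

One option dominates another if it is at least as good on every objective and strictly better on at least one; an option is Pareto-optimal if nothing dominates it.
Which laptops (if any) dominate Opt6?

Opt4

Opt4: price 2099≤2768, battery life 17≥16, weight 1.2≤1.9 — dominates Opt6.
Others (Opt1, Opt2, Opt3, Opt5, Opt7, Opt8) are each worse than Opt6 on at least one objective.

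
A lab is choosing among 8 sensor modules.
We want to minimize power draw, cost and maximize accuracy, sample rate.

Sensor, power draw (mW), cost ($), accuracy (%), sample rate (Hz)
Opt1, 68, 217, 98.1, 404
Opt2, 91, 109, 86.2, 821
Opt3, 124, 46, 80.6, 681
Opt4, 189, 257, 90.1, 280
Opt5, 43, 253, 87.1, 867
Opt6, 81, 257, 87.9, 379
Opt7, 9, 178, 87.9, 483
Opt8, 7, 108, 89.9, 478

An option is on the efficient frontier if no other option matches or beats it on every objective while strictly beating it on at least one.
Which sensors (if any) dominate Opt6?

Opt1: power draw 68≤81, cost 217≤257, accuracy 98.1≥87.9, sample rate 404≥379 — dominates Opt6.
Opt7: power draw 9≤81, cost 178≤257, accuracy 87.9≥87.9, sample rate 483≥379 — dominates Opt6.
Opt8: power draw 7≤81, cost 108≤257, accuracy 89.9≥87.9, sample rate 478≥379 — dominates Opt6.
Others (Opt2, Opt3, Opt4, Opt5) are each worse than Opt6 on at least one objective.

Opt1, Opt7, Opt8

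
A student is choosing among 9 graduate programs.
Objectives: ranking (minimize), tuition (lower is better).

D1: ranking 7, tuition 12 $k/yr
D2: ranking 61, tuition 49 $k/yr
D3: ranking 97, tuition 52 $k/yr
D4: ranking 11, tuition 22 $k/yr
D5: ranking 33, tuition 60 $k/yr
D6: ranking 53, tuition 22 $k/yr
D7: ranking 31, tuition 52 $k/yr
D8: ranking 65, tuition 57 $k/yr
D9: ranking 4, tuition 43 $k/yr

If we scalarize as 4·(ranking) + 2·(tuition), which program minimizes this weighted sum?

D1: 4·7 + 2·12 = 52
D2: 4·61 + 2·49 = 342
D3: 4·97 + 2·52 = 492
D4: 4·11 + 2·22 = 88
D5: 4·33 + 2·60 = 252
D6: 4·53 + 2·22 = 256
D7: 4·31 + 2·52 = 228
D8: 4·65 + 2·57 = 374
D9: 4·4 + 2·43 = 102
Lowest: D1 at 52.

D1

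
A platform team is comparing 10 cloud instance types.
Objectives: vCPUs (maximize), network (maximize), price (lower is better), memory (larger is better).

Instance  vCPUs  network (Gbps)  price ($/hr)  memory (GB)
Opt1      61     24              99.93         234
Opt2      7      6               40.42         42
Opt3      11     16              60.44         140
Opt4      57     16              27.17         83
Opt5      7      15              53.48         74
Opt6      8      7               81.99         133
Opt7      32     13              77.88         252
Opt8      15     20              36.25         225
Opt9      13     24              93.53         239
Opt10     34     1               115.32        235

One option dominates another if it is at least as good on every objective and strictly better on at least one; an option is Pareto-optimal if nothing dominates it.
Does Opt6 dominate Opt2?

No

Opt6 vs Opt2: Opt6 is worse on price (81.99 vs 40.42), so it does not dominate Opt2.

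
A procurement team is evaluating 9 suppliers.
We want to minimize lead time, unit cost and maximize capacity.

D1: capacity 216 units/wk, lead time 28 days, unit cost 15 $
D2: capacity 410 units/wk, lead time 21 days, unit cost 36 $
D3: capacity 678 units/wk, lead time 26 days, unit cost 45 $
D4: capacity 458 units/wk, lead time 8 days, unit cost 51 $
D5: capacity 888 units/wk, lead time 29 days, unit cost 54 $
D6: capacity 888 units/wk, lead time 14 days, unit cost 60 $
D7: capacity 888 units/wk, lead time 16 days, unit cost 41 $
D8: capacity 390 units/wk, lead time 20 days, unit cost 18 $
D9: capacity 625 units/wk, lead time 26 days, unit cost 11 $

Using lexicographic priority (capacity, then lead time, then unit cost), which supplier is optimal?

First maximize capacity: best is 888, kept {D5, D6, D7}.
Then minimize lead time: best is 14, kept {D6}.

D6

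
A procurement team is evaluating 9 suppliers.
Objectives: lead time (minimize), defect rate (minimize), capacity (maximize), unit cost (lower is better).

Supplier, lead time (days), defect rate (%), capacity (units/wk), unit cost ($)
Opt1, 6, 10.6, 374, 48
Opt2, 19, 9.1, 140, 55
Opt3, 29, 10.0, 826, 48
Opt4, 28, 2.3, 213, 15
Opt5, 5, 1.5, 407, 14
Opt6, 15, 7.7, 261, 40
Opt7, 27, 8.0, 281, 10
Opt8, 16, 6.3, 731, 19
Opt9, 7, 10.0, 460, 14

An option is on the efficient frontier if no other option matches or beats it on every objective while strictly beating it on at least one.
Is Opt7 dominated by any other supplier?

No

Opt1: worse on defect rate (10.6 vs 8.0).
Opt2: worse on defect rate (9.1 vs 8.0).
Opt3: worse on lead time (29 vs 27).
Opt4: worse on lead time (28 vs 27).
Opt5: worse on unit cost (14 vs 10).
Opt6: worse on capacity (261 vs 281).
Opt8: worse on unit cost (19 vs 10).
Opt9: worse on defect rate (10.0 vs 8.0).
No option is at least as good as Opt7 on every objective and strictly better on one.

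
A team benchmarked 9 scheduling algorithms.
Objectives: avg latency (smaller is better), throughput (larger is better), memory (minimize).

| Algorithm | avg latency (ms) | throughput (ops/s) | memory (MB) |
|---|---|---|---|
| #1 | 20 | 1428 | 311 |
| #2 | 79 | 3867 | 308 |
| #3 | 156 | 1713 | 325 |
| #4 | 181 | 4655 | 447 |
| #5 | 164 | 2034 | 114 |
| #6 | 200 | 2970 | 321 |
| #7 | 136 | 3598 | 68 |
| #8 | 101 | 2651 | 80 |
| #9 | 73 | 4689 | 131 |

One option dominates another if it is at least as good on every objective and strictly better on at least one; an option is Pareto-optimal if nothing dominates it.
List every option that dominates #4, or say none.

#9

#9: avg latency 73≤181, throughput 4689≥4655, memory 131≤447 — dominates #4.
Others (#1, #2, #3, #5, #6, #7, #8) are each worse than #4 on at least one objective.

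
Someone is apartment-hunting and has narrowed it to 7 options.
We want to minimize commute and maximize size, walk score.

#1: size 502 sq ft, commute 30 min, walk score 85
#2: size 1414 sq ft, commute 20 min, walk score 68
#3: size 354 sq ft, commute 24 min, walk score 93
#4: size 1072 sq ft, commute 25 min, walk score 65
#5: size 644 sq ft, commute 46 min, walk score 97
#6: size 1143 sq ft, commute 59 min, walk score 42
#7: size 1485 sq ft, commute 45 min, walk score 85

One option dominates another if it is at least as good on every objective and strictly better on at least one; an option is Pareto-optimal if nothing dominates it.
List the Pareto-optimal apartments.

#1: not dominated.
#2: not dominated (best commute).
#3: not dominated.
#4: dominated by #2 (size 1414≥1072, commute 20≤25, walk score 68≥65).
#5: not dominated (best walk score).
#6: dominated by #2 (size 1414≥1143, commute 20≤59, walk score 68≥42).
#7: not dominated (best size).

#1, #2, #3, #5, #7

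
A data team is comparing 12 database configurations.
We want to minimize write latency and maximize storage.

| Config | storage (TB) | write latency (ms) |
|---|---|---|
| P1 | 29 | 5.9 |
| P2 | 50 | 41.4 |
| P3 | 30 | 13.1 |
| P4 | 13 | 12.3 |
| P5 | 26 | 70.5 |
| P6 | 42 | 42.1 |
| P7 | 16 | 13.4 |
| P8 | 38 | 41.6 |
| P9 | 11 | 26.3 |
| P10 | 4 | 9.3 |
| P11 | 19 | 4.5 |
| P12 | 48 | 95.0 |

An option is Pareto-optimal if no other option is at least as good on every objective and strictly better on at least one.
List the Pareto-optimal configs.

P1: not dominated.
P2: not dominated (best storage).
P3: not dominated.
P4: dominated by P1 (storage 29≥13, write latency 5.9≤12.3).
P5: dominated by P1 (storage 29≥26, write latency 5.9≤70.5).
P6: dominated by P2 (storage 50≥42, write latency 41.4≤42.1).
P7: dominated by P1 (storage 29≥16, write latency 5.9≤13.4).
P8: dominated by P2 (storage 50≥38, write latency 41.4≤41.6).
P9: dominated by P1 (storage 29≥11, write latency 5.9≤26.3).
P10: dominated by P1 (storage 29≥4, write latency 5.9≤9.3).
P11: not dominated (best write latency).
P12: dominated by P2 (storage 50≥48, write latency 41.4≤95.0).

P1, P2, P3, P11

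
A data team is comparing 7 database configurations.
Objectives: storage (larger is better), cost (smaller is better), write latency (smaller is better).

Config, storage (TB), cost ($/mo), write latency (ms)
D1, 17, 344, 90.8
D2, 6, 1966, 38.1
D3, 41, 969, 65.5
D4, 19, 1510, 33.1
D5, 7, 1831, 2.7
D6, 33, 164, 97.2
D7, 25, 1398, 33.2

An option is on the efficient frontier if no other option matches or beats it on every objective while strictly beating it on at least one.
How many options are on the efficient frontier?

6

D1: not dominated.
D2: dominated by D4 (storage 19≥6, cost 1510≤1966, write latency 33.1≤38.1).
D3: not dominated (best storage).
D4: not dominated.
D5: not dominated (best write latency).
D6: not dominated (best cost).
D7: not dominated.
Pareto-optimal: D1, D3, D4, D5, D6, D7 → 6.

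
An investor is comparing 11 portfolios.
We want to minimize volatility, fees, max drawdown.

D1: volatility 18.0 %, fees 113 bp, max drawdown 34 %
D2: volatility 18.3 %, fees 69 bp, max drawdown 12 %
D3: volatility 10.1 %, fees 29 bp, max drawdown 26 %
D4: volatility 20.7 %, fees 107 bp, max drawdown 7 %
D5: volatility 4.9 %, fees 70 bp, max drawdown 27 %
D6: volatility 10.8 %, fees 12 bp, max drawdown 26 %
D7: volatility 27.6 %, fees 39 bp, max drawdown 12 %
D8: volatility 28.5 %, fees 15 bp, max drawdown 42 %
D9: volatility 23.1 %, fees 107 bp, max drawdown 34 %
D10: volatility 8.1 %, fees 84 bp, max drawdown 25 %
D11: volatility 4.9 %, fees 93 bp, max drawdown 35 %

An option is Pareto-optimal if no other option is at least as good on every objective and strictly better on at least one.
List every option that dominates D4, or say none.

none

D1: worse on fees (113 vs 107).
D2: worse on max drawdown (12 vs 7).
D3: worse on max drawdown (26 vs 7).
D5: worse on max drawdown (27 vs 7).
D6: worse on max drawdown (26 vs 7).
D7: worse on volatility (27.6 vs 20.7).
D8: worse on volatility (28.5 vs 20.7).
D9: worse on volatility (23.1 vs 20.7).
D10: worse on max drawdown (25 vs 7).
D11: worse on max drawdown (35 vs 7).
No option dominates D4.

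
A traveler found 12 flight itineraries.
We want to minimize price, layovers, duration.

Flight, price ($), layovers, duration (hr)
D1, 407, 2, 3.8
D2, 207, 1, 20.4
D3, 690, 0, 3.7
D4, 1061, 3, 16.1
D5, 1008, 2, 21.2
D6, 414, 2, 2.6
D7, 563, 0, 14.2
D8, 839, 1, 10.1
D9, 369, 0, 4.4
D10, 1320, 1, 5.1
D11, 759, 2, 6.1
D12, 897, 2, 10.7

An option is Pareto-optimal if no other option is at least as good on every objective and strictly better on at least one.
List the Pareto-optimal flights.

D1, D2, D3, D6, D9

D1: not dominated.
D2: not dominated (best price).
D3: not dominated.
D4: dominated by D1 (price 407≤1061, layovers 2≤3, duration 3.8≤16.1).
D5: dominated by D1 (price 407≤1008, layovers 2≤2, duration 3.8≤21.2).
D6: not dominated (best duration).
D7: dominated by D9 (price 369≤563, layovers 0≤0, duration 4.4≤14.2).
D8: dominated by D3 (price 690≤839, layovers 0≤1, duration 3.7≤10.1).
D9: not dominated.
D10: dominated by D3 (price 690≤1320, layovers 0≤1, duration 3.7≤5.1).
D11: dominated by D1 (price 407≤759, layovers 2≤2, duration 3.8≤6.1).
D12: dominated by D1 (price 407≤897, layovers 2≤2, duration 3.8≤10.7).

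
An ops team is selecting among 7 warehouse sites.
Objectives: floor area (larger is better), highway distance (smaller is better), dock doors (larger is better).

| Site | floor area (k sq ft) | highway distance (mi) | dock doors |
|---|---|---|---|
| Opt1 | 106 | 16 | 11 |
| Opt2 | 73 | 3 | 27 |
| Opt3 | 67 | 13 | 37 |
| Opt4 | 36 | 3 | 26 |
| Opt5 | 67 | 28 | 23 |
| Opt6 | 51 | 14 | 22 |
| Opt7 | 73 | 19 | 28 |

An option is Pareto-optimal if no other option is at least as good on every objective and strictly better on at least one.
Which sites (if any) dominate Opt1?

Opt2: worse on floor area (73 vs 106).
Opt3: worse on floor area (67 vs 106).
Opt4: worse on floor area (36 vs 106).
Opt5: worse on floor area (67 vs 106).
Opt6: worse on floor area (51 vs 106).
Opt7: worse on floor area (73 vs 106).
No option dominates Opt1.

none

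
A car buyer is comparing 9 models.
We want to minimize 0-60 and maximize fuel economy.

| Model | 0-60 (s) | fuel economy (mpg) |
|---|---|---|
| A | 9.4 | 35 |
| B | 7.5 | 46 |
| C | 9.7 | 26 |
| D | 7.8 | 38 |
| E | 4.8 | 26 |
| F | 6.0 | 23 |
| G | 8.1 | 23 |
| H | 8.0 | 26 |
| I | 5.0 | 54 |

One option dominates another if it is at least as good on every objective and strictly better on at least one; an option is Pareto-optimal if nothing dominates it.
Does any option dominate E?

No

A: worse on 0-60 (9.4 vs 4.8).
B: worse on 0-60 (7.5 vs 4.8).
C: worse on 0-60 (9.7 vs 4.8).
D: worse on 0-60 (7.8 vs 4.8).
F: worse on 0-60 (6.0 vs 4.8).
G: worse on 0-60 (8.1 vs 4.8).
H: worse on 0-60 (8.0 vs 4.8).
I: worse on 0-60 (5.0 vs 4.8).
No option is at least as good as E on every objective and strictly better on one.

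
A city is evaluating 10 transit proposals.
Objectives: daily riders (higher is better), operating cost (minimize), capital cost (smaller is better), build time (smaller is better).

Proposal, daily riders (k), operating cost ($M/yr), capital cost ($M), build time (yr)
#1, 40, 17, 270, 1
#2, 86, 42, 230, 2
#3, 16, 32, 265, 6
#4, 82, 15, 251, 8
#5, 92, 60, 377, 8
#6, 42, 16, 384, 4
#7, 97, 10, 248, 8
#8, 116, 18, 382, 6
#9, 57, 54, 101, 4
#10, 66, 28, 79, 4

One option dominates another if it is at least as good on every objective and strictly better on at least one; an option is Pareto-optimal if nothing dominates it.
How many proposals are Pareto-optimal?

6

#1: not dominated (best build time).
#2: not dominated.
#3: dominated by #10 (daily riders 66≥16, operating cost 28≤32, capital cost 79≤265, build time 4≤6).
#4: dominated by #7 (daily riders 97≥82, operating cost 10≤15, capital cost 248≤251, build time 8≤8).
#5: dominated by #7 (daily riders 97≥92, operating cost 10≤60, capital cost 248≤377, build time 8≤8).
#6: not dominated.
#7: not dominated (best operating cost).
#8: not dominated (best daily riders).
#9: dominated by #10 (daily riders 66≥57, operating cost 28≤54, capital cost 79≤101, build time 4≤4).
#10: not dominated (best capital cost).
Pareto-optimal: #1, #2, #6, #7, #8, #10 → 6.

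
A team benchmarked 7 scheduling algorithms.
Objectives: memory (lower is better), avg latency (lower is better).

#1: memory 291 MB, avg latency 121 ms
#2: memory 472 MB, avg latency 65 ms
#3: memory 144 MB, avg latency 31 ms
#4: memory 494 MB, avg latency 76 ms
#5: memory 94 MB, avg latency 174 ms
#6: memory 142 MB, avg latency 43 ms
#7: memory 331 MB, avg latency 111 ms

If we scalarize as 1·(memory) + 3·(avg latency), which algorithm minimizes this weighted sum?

#3

#1: 1·291 + 3·121 = 654
#2: 1·472 + 3·65 = 667
#3: 1·144 + 3·31 = 237
#4: 1·494 + 3·76 = 722
#5: 1·94 + 3·174 = 616
#6: 1·142 + 3·43 = 271
#7: 1·331 + 3·111 = 664
Lowest: #3 at 237.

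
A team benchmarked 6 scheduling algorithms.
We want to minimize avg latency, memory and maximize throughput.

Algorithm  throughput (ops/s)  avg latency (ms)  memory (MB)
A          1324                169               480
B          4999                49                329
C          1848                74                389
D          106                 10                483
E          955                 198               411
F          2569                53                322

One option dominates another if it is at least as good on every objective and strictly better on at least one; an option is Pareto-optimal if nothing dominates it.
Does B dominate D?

B vs D: B is worse on avg latency (49 vs 10), so it does not dominate D.

No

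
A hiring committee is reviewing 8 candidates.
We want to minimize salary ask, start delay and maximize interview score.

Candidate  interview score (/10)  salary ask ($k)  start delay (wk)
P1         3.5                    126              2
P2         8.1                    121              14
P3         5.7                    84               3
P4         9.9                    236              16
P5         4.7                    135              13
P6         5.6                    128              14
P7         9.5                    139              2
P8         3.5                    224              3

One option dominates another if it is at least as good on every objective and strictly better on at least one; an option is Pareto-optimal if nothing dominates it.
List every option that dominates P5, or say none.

P3

P3: interview score 5.7≥4.7, salary ask 84≤135, start delay 3≤13 — dominates P5.
Others (P1, P2, P4, P6, P7, P8) are each worse than P5 on at least one objective.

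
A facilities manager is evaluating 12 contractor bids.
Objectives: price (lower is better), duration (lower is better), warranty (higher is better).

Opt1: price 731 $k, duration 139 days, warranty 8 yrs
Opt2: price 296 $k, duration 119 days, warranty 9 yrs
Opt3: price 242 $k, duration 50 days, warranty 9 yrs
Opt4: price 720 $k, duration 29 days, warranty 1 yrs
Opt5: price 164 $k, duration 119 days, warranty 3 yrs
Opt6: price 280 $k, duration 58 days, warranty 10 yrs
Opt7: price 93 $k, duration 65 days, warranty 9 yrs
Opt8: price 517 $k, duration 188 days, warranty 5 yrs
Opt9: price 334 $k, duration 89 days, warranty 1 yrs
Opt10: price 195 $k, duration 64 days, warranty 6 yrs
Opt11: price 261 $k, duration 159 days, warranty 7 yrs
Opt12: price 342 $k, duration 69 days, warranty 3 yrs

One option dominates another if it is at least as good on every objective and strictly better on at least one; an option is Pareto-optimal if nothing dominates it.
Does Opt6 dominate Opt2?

Opt6 vs Opt2: price 280≤296, duration 58≤119, warranty 10≥9 — Opt6 is at least as good on every objective with at least one strict improvement.

Yes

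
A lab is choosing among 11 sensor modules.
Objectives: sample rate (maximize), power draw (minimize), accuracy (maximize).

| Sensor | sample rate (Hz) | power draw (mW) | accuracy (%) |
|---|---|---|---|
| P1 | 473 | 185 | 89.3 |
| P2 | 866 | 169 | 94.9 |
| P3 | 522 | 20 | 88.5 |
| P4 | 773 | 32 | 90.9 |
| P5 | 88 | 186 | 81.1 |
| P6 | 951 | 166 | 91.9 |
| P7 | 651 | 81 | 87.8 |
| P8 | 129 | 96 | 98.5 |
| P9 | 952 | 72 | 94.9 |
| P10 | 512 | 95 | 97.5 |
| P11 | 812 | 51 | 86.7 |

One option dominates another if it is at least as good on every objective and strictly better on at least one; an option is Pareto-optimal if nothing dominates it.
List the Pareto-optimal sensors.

P3, P4, P8, P9, P10, P11

P1: dominated by P2 (sample rate 866≥473, power draw 169≤185, accuracy 94.9≥89.3).
P2: dominated by P9 (sample rate 952≥866, power draw 72≤169, accuracy 94.9≥94.9).
P3: not dominated (best power draw).
P4: not dominated.
P5: dominated by P1 (sample rate 473≥88, power draw 185≤186, accuracy 89.3≥81.1).
P6: dominated by P9 (sample rate 952≥951, power draw 72≤166, accuracy 94.9≥91.9).
P7: dominated by P4 (sample rate 773≥651, power draw 32≤81, accuracy 90.9≥87.8).
P8: not dominated (best accuracy).
P9: not dominated (best sample rate).
P10: not dominated.
P11: not dominated.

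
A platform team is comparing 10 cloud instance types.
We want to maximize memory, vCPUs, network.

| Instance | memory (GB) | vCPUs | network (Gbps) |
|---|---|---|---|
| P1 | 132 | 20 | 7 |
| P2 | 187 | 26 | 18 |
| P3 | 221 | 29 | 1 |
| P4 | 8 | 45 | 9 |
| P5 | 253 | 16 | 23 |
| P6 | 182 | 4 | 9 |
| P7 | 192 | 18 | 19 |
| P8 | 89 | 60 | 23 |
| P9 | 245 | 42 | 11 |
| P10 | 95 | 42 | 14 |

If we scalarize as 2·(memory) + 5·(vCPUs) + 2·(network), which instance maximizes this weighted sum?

P9

P1: 2·132 + 5·20 + 2·7 = 378
P2: 2·187 + 5·26 + 2·18 = 540
P3: 2·221 + 5·29 + 2·1 = 589
P4: 2·8 + 5·45 + 2·9 = 259
P5: 2·253 + 5·16 + 2·23 = 632
P6: 2·182 + 5·4 + 2·9 = 402
P7: 2·192 + 5·18 + 2·19 = 512
P8: 2·89 + 5·60 + 2·23 = 524
P9: 2·245 + 5·42 + 2·11 = 722
P10: 2·95 + 5·42 + 2·14 = 428
Highest: P9 at 722.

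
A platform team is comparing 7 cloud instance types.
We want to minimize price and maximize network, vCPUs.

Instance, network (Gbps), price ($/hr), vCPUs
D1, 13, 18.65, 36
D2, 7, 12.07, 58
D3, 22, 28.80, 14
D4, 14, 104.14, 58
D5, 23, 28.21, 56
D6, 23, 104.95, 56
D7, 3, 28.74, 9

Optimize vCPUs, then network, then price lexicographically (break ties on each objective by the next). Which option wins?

First maximize vCPUs: best is 58, kept {D2, D4}.
Then maximize network: best is 14, kept {D4}.

D4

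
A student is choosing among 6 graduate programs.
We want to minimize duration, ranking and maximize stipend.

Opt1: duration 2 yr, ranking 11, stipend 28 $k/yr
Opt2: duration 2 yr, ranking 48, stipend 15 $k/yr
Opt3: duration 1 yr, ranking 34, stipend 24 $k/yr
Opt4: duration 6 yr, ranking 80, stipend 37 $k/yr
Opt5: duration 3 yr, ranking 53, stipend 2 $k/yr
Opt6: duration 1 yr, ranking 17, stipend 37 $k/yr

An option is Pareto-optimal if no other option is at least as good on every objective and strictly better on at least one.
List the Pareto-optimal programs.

Opt1: not dominated (best ranking).
Opt2: dominated by Opt1 (duration 2≤2, ranking 11≤48, stipend 28≥15).
Opt3: dominated by Opt6 (duration 1≤1, ranking 17≤34, stipend 37≥24).
Opt4: dominated by Opt6 (duration 1≤6, ranking 17≤80, stipend 37≥37).
Opt5: dominated by Opt1 (duration 2≤3, ranking 11≤53, stipend 28≥2).
Opt6: not dominated.

Opt1, Opt6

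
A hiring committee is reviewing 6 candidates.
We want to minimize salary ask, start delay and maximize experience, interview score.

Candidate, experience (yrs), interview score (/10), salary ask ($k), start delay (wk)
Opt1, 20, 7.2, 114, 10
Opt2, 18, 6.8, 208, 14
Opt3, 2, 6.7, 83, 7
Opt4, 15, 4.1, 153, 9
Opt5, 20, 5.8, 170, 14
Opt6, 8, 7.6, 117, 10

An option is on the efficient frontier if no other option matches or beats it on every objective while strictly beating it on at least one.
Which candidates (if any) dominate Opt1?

Opt2: worse on experience (18 vs 20).
Opt3: worse on experience (2 vs 20).
Opt4: worse on experience (15 vs 20).
Opt5: worse on interview score (5.8 vs 7.2).
Opt6: worse on experience (8 vs 20).
No option dominates Opt1.

none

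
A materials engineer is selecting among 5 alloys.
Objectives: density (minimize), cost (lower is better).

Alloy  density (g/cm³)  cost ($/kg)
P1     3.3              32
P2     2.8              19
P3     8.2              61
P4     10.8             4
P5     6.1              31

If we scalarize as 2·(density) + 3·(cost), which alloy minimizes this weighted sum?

P4

P1: 2·3.3 + 3·32 = 102.6
P2: 2·2.8 + 3·19 = 62.6
P3: 2·8.2 + 3·61 = 199.4
P4: 2·10.8 + 3·4 = 33.6
P5: 2·6.1 + 3·31 = 105.2
Lowest: P4 at 33.6.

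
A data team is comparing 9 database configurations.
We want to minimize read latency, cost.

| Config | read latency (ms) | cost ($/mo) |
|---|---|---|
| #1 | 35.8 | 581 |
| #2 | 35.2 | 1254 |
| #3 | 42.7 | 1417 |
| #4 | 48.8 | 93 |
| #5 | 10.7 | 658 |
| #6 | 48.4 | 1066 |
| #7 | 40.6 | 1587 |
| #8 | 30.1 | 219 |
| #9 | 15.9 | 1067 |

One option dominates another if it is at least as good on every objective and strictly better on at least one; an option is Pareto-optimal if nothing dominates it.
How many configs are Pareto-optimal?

3

#1: dominated by #8 (read latency 30.1≤35.8, cost 219≤581).
#2: dominated by #5 (read latency 10.7≤35.2, cost 658≤1254).
#3: dominated by #1 (read latency 35.8≤42.7, cost 581≤1417).
#4: not dominated (best cost).
#5: not dominated (best read latency).
#6: dominated by #1 (read latency 35.8≤48.4, cost 581≤1066).
#7: dominated by #1 (read latency 35.8≤40.6, cost 581≤1587).
#8: not dominated.
#9: dominated by #5 (read latency 10.7≤15.9, cost 658≤1067).
Pareto-optimal: #4, #5, #8 → 3.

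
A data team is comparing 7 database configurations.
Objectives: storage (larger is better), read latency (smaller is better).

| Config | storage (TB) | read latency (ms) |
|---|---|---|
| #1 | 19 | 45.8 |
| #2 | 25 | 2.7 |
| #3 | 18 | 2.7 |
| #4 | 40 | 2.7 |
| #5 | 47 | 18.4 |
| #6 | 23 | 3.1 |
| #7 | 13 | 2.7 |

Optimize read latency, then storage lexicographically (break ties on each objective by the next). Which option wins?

First minimize read latency: best is 2.7, kept {#2, #3, #4, #7}.
Then maximize storage: best is 40, kept {#4}.

#4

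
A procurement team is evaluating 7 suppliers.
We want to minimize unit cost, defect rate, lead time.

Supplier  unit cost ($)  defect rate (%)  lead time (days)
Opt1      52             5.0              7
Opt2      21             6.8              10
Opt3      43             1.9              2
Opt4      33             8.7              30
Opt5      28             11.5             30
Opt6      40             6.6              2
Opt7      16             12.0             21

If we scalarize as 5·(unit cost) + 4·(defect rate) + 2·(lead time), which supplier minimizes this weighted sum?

Opt1: 5·52 + 4·5.0 + 2·7 = 294.0
Opt2: 5·21 + 4·6.8 + 2·10 = 152.2
Opt3: 5·43 + 4·1.9 + 2·2 = 226.6
Opt4: 5·33 + 4·8.7 + 2·30 = 259.8
Opt5: 5·28 + 4·11.5 + 2·30 = 246.0
Opt6: 5·40 + 4·6.6 + 2·2 = 230.4
Opt7: 5·16 + 4·12.0 + 2·21 = 170.0
Lowest: Opt2 at 152.2.

Opt2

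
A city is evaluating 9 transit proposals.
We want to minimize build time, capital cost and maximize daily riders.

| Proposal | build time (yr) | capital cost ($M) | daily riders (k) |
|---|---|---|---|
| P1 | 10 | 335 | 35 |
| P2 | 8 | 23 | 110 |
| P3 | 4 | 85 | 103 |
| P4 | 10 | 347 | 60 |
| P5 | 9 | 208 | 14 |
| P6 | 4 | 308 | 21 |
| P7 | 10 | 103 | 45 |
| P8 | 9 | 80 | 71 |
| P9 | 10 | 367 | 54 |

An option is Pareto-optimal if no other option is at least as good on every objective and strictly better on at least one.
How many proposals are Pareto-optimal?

2

P1: dominated by P2 (build time 8≤10, capital cost 23≤335, daily riders 110≥35).
P2: not dominated (best capital cost).
P3: not dominated.
P4: dominated by P2 (build time 8≤10, capital cost 23≤347, daily riders 110≥60).
P5: dominated by P2 (build time 8≤9, capital cost 23≤208, daily riders 110≥14).
P6: dominated by P3 (build time 4≤4, capital cost 85≤308, daily riders 103≥21).
P7: dominated by P2 (build time 8≤10, capital cost 23≤103, daily riders 110≥45).
P8: dominated by P2 (build time 8≤9, capital cost 23≤80, daily riders 110≥71).
P9: dominated by P2 (build time 8≤10, capital cost 23≤367, daily riders 110≥54).
Pareto-optimal: P2, P3 → 2.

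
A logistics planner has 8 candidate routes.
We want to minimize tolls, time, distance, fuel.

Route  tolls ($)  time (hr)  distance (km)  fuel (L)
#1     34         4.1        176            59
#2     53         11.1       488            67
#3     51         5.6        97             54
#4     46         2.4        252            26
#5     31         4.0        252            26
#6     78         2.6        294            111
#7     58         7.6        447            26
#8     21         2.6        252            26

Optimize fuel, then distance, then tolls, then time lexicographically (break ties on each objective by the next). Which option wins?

#8

First minimize fuel: best is 26, kept {#4, #5, #7, #8}.
Then minimize distance: best is 252, kept {#4, #5, #8}.
Then minimize tolls: best is 21, kept {#8}.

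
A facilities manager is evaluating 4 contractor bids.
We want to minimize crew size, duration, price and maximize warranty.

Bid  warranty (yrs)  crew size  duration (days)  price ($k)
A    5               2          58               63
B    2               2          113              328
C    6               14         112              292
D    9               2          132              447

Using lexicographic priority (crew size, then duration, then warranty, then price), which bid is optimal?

A

First minimize crew size: best is 2, kept {A, B, D}.
Then minimize duration: best is 58, kept {A}.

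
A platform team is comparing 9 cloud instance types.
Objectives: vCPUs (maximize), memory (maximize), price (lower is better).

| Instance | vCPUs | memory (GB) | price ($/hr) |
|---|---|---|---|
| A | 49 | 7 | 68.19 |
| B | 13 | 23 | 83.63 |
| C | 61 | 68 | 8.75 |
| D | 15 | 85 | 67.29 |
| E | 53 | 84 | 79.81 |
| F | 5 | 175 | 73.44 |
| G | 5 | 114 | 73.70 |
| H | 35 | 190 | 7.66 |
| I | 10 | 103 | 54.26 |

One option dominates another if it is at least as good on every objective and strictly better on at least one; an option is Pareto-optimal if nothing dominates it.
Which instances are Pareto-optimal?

C, E, H

A: dominated by C (vCPUs 61≥49, memory 68≥7, price 8.75≤68.19).
B: dominated by C (vCPUs 61≥13, memory 68≥23, price 8.75≤83.63).
C: not dominated (best vCPUs).
D: dominated by H (vCPUs 35≥15, memory 190≥85, price 7.66≤67.29).
E: not dominated.
F: dominated by H (vCPUs 35≥5, memory 190≥175, price 7.66≤73.44).
G: dominated by F (vCPUs 5≥5, memory 175≥114, price 73.44≤73.70).
H: not dominated (best memory).
I: dominated by H (vCPUs 35≥10, memory 190≥103, price 7.66≤54.26).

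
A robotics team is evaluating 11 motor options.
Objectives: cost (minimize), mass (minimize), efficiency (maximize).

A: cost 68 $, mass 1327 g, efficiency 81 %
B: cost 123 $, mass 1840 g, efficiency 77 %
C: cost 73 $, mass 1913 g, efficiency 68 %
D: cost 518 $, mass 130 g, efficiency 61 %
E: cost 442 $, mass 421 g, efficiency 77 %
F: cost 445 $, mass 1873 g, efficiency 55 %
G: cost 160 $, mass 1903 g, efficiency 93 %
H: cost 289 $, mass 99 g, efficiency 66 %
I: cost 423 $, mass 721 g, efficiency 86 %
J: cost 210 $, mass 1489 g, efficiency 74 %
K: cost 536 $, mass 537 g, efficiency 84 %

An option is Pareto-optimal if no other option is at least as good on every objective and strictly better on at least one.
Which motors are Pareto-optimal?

A: not dominated (best cost).
B: dominated by A (cost 68≤123, mass 1327≤1840, efficiency 81≥77).
C: dominated by A (cost 68≤73, mass 1327≤1913, efficiency 81≥68).
D: dominated by H (cost 289≤518, mass 99≤130, efficiency 66≥61).
E: not dominated.
F: dominated by A (cost 68≤445, mass 1327≤1873, efficiency 81≥55).
G: not dominated (best efficiency).
H: not dominated (best mass).
I: not dominated.
J: dominated by A (cost 68≤210, mass 1327≤1489, efficiency 81≥74).
K: not dominated.

A, E, G, H, I, K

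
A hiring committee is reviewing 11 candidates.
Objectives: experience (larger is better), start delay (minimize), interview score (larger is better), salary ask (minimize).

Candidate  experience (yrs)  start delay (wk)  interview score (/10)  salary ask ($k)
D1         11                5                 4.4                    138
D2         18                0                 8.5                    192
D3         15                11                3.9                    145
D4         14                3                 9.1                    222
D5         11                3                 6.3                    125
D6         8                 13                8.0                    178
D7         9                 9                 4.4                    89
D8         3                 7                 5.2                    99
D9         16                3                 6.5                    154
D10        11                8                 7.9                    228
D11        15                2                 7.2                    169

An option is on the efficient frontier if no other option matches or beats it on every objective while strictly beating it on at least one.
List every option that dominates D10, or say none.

D2, D4

D2: experience 18≥11, start delay 0≤8, interview score 8.5≥7.9, salary ask 192≤228 — dominates D10.
D4: experience 14≥11, start delay 3≤8, interview score 9.1≥7.9, salary ask 222≤228 — dominates D10.
Others (D1, D3, D5, D6, D7, D8, D9, D11) are each worse than D10 on at least one objective.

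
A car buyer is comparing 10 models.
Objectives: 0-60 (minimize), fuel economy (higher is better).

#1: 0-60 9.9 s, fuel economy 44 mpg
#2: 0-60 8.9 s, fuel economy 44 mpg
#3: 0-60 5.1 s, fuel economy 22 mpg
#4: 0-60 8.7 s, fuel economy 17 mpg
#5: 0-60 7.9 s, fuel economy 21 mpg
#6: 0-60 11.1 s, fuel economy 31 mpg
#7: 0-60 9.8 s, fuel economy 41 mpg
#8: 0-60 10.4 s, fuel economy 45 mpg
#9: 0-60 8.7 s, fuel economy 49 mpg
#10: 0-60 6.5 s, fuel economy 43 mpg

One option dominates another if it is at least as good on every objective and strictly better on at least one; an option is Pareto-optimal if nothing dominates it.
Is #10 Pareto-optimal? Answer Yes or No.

#1: worse on 0-60 (9.9 vs 6.5).
#2: worse on 0-60 (8.9 vs 6.5).
#3: worse on fuel economy (22 vs 43).
#4: worse on 0-60 (8.7 vs 6.5).
#5: worse on 0-60 (7.9 vs 6.5).
#6: worse on 0-60 (11.1 vs 6.5).
#7: worse on 0-60 (9.8 vs 6.5).
#8: worse on 0-60 (10.4 vs 6.5).
#9: worse on 0-60 (8.7 vs 6.5).
No option is at least as good as #10 on every objective and strictly better on one.

Yes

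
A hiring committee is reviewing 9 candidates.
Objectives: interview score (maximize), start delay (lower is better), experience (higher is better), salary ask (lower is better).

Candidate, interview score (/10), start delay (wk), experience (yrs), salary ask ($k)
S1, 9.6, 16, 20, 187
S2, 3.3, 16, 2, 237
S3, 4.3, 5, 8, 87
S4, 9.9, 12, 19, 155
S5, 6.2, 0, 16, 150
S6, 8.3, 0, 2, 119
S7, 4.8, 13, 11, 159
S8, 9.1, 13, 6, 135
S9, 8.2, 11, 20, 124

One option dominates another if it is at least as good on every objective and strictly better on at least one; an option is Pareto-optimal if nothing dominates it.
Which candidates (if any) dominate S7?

S4, S5, S9

S4: interview score 9.9≥4.8, start delay 12≤13, experience 19≥11, salary ask 155≤159 — dominates S7.
S5: interview score 6.2≥4.8, start delay 0≤13, experience 16≥11, salary ask 150≤159 — dominates S7.
S9: interview score 8.2≥4.8, start delay 11≤13, experience 20≥11, salary ask 124≤159 — dominates S7.
Others (S1, S2, S3, S6, S8) are each worse than S7 on at least one objective.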